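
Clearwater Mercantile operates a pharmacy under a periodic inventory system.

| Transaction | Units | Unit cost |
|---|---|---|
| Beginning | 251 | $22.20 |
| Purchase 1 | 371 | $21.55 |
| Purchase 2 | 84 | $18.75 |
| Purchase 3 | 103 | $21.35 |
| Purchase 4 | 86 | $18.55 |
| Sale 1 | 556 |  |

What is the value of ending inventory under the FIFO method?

Sale 1 (556) [FIFO — oldest first]: 251 @ $22.20 + 305 @ $21.55 = $12,144.95
Ending inventory: 66 @ $21.55 + 84 @ $18.75 + 103 @ $21.35 + 86 @ $18.55 = $6,791.65
Check: goods available $18,936.60 = COGS $12,144.95 + ending $6,791.65

Ending inventory = $6,791.65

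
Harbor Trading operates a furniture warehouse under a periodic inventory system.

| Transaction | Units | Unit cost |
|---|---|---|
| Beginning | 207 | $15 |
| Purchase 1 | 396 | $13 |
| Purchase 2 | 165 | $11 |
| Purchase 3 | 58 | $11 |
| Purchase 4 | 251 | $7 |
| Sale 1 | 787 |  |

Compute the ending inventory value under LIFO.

Ending inventory = $4,184

Sale 1 (787) [LIFO — newest first]: 251 @ $7 + 58 @ $11 + 165 @ $11 + 313 @ $13 = $8,279
Ending inventory: 207 @ $15 + 83 @ $13 = $4,184
Check: goods available $12,463 = COGS $8,279 + ending $4,184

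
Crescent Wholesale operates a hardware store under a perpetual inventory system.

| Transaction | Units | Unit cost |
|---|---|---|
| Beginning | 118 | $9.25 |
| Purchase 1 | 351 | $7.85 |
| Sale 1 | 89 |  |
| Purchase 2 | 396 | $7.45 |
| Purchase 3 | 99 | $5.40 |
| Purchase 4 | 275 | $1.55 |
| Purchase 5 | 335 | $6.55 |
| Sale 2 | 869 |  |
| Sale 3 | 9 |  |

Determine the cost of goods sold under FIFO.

Sale 1 (89) [FIFO — oldest first]: 89 @ $9.25 = $823.25
Sale 2 (869) [FIFO — oldest first]: 29 @ $9.25 + 351 @ $7.85 + 396 @ $7.45 + 93 @ $5.40 = $6,476.00
Sale 3 (9) [FIFO — oldest first]: 6 @ $5.40 + 3 @ $1.55 = $37.05
Total COGS = $823.25 + $6,476.00 + $37.05 = $7,336.30
Ending inventory: 272 @ $1.55 + 335 @ $6.55 = $2,615.85
Check: goods available $9,952.15 = COGS $7,336.30 + ending $2,615.85

COGS = $7,336.30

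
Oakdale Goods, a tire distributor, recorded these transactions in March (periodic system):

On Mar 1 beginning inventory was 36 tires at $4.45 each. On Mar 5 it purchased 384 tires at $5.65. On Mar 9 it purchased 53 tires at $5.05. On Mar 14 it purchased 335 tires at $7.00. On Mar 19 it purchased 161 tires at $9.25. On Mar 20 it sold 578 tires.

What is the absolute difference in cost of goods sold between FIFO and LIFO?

$933.30

FIFO COGS: 36 @ $4.45 + 384 @ $5.65 + 53 @ $5.05 + 105 @ $7.00 = $3,332.45
LIFO COGS: 161 @ $9.25 + 335 @ $7.00 + 53 @ $5.05 + 29 @ $5.65 = $4,265.75
Difference = |$3,332.45 − $4,265.75| = $933.30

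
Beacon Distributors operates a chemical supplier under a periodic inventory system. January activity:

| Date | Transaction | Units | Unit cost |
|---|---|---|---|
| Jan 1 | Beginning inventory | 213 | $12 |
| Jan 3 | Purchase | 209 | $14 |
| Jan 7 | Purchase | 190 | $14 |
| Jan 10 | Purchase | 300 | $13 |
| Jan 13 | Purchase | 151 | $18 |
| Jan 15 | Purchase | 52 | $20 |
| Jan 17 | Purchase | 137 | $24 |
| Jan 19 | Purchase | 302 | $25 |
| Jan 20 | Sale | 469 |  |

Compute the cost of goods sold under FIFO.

COGS = $6,140

Jan 20, 469 sold [FIFO — oldest first]: 213 @ $12 + 209 @ $14 + 47 @ $14 = $6,140
Ending inventory: 143 @ $14 + 300 @ $13 + 151 @ $18 + 52 @ $20 + 137 @ $24 + 302 @ $25 = $20,498
Check: goods available $26,638 = COGS $6,140 + ending $20,498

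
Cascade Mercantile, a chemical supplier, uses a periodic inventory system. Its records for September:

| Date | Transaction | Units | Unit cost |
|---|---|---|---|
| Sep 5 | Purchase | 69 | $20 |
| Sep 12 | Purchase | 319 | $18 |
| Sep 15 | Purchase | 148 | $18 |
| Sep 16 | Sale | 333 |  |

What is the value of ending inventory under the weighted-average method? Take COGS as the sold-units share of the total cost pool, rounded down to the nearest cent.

Ending inventory = $3,706.27

Sep 16, sell 333: 333/536 × $9,786.00 → $6,079.73
Ending inventory (cost pool remaining) = $3,706.27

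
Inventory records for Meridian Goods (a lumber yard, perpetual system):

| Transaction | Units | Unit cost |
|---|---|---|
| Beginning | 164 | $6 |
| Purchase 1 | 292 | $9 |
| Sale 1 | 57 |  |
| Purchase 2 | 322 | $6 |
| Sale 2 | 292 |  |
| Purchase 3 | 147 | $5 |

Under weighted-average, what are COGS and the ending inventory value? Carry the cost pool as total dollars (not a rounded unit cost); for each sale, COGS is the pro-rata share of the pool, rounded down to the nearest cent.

After Beginning: 164 on hand, pool $984.00 (≈ $6.0000 each)
After Purchase 1: 456 on hand, pool $3,612.00 (≈ $7.9211 each)
Sale 1, sell 57: 57/456 × $3,612.00 → $451.50
After Purchase 2: 721 on hand, pool $5,092.50 (≈ $7.0631 each)
Sale 2, sell 292: 292/721 × $5,092.50 → $2,062.42
After Purchase 3: 576 on hand, pool $3,765.08 (≈ $6.5366 each)
Total COGS = $451.50 + $2,062.42 = $2,513.92
Ending inventory (cost pool remaining) = $3,765.08
Check: goods available $6,279.00 = COGS $2,513.92 + ending $3,765.08

COGS = $2,513.92; ending inventory = $3,765.08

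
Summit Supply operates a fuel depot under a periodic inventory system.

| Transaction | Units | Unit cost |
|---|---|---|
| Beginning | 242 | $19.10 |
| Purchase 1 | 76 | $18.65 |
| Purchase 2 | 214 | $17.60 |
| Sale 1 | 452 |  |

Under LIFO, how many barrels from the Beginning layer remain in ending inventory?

80

Sale 1 (452) [LIFO — newest first]: 214 @ $17.60 + 76 @ $18.65 + 162 @ $19.10 = $8,278.00
Ending inventory: 80 @ $19.10 = $1,528.00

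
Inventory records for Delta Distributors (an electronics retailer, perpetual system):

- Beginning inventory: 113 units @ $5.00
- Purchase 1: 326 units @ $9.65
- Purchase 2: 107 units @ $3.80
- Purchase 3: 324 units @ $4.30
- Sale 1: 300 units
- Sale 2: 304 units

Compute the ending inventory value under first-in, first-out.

Sale 1 (300) [FIFO — oldest first]: 113 @ $5.00 + 187 @ $9.65 = $2,369.55
Sale 2 (304) [FIFO — oldest first]: 139 @ $9.65 + 107 @ $3.80 + 58 @ $4.30 = $1,997.35
Total COGS = $2,369.55 + $1,997.35 = $4,366.90
Ending inventory: 266 @ $4.30 = $1,143.80
Check: goods available $5,510.70 = COGS $4,366.90 + ending $1,143.80

Ending inventory = $1,143.80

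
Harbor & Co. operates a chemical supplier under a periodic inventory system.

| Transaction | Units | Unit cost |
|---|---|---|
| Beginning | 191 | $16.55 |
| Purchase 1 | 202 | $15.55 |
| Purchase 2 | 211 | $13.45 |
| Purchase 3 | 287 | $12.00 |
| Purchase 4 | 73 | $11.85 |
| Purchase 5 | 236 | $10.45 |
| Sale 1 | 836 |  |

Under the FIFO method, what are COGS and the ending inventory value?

COGS = $11,924.10; ending inventory = $3,991.25

Sale 1 (836) [FIFO — oldest first]: 191 @ $16.55 + 202 @ $15.55 + 211 @ $13.45 + 232 @ $12.00 = $11,924.10
Ending inventory: 55 @ $12.00 + 73 @ $11.85 + 236 @ $10.45 = $3,991.25
Check: goods available $15,915.35 = COGS $11,924.10 + ending $3,991.25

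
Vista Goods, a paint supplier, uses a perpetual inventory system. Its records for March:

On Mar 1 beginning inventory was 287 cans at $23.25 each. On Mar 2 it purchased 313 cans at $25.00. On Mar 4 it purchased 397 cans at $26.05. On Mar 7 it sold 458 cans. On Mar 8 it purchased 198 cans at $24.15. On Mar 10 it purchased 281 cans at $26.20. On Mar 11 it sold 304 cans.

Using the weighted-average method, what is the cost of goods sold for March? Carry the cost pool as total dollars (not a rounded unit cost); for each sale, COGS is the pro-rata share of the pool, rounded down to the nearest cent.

After Mar 1: 287 on hand, pool $6,672.75 (≈ $23.2500 each)
After Mar 2: 600 on hand, pool $14,497.75 (≈ $24.1629 each)
After Mar 4: 997 on hand, pool $24,839.60 (≈ $24.9143 each)
Mar 7, sell 458: 458/997 × $24,839.60 → $11,410.76
After Mar 8: 737 on hand, pool $18,210.54 (≈ $24.7090 each)
After Mar 10: 1018 on hand, pool $25,572.74 (≈ $25.1206 each)
Mar 11, sell 304: 304/1018 × $25,572.74 → $7,636.65
Total COGS = $11,410.76 + $7,636.65 = $19,047.41
Ending inventory (cost pool remaining) = $17,936.09

COGS = $19,047.41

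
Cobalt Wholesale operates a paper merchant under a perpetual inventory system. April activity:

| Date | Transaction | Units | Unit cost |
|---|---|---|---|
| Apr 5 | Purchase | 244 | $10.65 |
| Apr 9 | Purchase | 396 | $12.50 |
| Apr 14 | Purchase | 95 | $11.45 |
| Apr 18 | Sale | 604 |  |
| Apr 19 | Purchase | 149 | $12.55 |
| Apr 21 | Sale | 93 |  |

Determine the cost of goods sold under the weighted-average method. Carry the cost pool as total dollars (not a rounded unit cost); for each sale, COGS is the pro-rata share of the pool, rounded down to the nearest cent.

COGS = $8,229.42

After Apr 5: 244 on hand, pool $2,598.60 (≈ $10.6500 each)
After Apr 9: 640 on hand, pool $7,548.60 (≈ $11.7947 each)
After Apr 14: 735 on hand, pool $8,636.35 (≈ $11.7501 each)
Apr 18, sell 604: 604/735 × $8,636.35 → $7,097.08
After Apr 19: 280 on hand, pool $3,409.22 (≈ $12.1758 each)
Apr 21, sell 93: 93/280 × $3,409.22 → $1,132.34
Total COGS = $7,097.08 + $1,132.34 = $8,229.42
Ending inventory (cost pool remaining) = $2,276.88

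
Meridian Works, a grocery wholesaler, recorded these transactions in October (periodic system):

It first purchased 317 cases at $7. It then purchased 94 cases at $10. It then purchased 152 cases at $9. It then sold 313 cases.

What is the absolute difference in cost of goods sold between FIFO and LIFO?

$586

FIFO COGS: 313 @ $7 = $2,191
LIFO COGS: 152 @ $9 + 94 @ $10 + 67 @ $7 = $2,777
Difference = |$2,191 − $2,777| = $586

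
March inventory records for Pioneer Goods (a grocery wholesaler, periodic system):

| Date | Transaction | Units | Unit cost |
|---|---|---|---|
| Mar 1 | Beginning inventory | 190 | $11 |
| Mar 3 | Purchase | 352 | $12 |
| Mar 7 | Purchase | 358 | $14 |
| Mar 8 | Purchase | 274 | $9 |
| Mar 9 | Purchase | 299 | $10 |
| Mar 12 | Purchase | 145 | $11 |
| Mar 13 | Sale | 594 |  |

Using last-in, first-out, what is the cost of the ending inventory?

Mar 13, 594 sold [LIFO — newest first]: 145 @ $11 + 299 @ $10 + 150 @ $9 = $5,935
Ending inventory: 190 @ $11 + 352 @ $12 + 358 @ $14 + 124 @ $9 = $12,442

Ending inventory = $12,442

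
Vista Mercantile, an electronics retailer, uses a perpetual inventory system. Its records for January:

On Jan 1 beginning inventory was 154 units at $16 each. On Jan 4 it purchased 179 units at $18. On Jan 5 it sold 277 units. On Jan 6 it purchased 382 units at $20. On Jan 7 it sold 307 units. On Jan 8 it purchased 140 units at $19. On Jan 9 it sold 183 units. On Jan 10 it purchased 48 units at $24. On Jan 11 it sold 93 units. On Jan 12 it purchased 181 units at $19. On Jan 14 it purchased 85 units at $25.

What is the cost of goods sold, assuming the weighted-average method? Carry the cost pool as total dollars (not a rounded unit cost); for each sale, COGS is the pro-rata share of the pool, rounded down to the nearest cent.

After Jan 1: 154 on hand, pool $2,464.00 (≈ $16.0000 each)
After Jan 4: 333 on hand, pool $5,686.00 (≈ $17.0751 each)
Jan 5, sell 277: 277/333 × $5,686.00 → $4,729.79
After Jan 6: 438 on hand, pool $8,596.21 (≈ $19.6261 each)
Jan 7, sell 307: 307/438 × $8,596.21 → $6,025.19
After Jan 8: 271 on hand, pool $5,231.02 (≈ $19.3027 each)
Jan 9, sell 183: 183/271 × $5,231.02 → $3,532.38
After Jan 10: 136 on hand, pool $2,850.64 (≈ $20.9606 each)
Jan 11, sell 93: 93/136 × $2,850.64 → $1,949.33
After Jan 12: 224 on hand, pool $4,340.31 (≈ $19.3764 each)
After Jan 14: 309 on hand, pool $6,465.31 (≈ $20.9233 each)
Total COGS = $4,729.79 + $6,025.19 + $3,532.38 + $1,949.33 = $16,236.69
Ending inventory (cost pool remaining) = $6,465.31

COGS = $16,236.69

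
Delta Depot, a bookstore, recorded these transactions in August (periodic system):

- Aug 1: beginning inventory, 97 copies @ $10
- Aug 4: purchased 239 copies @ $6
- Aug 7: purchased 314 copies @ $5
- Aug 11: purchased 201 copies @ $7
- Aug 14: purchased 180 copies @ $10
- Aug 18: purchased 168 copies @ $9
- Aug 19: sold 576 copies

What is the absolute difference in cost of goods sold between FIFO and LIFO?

$1,250

FIFO COGS: 97 @ $10 + 239 @ $6 + 240 @ $5 = $3,604
LIFO COGS: 168 @ $9 + 180 @ $10 + 201 @ $7 + 27 @ $5 = $4,854
Difference = |$3,604 − $4,854| = $1,250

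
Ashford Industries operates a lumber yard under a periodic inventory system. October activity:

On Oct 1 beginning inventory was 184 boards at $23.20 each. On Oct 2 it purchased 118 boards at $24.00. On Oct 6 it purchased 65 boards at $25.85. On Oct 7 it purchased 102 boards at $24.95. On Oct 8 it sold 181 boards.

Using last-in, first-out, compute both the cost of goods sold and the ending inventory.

Oct 8, 181 sold [LIFO — newest first]: 102 @ $24.95 + 65 @ $25.85 + 14 @ $24.00 = $4,561.15
Ending inventory: 184 @ $23.20 + 104 @ $24.00 = $6,764.80
Check: goods available $11,325.95 = COGS $4,561.15 + ending $6,764.80

COGS = $4,561.15; ending inventory = $6,764.80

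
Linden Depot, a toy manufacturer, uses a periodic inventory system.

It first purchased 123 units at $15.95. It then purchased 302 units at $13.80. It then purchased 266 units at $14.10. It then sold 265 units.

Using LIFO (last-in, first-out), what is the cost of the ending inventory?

Ending inventory = $6,143.55

Sale 1 (265) [LIFO — newest first]: 265 @ $14.10 = $3,736.50
Ending inventory: 123 @ $15.95 + 302 @ $13.80 + 1 @ $14.10 = $6,143.55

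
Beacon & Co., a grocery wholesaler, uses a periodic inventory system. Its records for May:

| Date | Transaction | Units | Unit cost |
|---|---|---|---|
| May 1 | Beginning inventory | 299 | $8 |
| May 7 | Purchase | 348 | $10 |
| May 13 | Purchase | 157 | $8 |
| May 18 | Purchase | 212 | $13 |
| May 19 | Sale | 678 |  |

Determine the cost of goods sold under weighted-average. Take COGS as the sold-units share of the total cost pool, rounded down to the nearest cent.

COGS = $6,595.81

May 19, sell 678: 678/1016 × $9,884.00 → $6,595.81
Ending inventory (cost pool remaining) = $3,288.19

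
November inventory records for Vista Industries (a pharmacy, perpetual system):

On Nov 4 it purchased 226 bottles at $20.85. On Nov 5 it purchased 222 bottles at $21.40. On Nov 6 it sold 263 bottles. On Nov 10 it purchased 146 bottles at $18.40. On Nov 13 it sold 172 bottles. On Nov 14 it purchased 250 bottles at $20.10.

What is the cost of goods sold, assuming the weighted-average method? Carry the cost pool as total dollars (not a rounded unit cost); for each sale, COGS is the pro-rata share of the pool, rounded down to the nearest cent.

COGS = $8,981.75

After Nov 4: 226 on hand, pool $4,712.10 (≈ $20.8500 each)
After Nov 5: 448 on hand, pool $9,462.90 (≈ $21.1225 each)
Nov 6, sell 263: 263/448 × $9,462.90 → $5,555.22
After Nov 10: 331 on hand, pool $6,594.08 (≈ $19.9217 each)
Nov 13, sell 172: 172/331 × $6,594.08 → $3,426.53
After Nov 14: 409 on hand, pool $8,192.55 (≈ $20.0307 each)
Total COGS = $5,555.22 + $3,426.53 = $8,981.75
Ending inventory (cost pool remaining) = $8,192.55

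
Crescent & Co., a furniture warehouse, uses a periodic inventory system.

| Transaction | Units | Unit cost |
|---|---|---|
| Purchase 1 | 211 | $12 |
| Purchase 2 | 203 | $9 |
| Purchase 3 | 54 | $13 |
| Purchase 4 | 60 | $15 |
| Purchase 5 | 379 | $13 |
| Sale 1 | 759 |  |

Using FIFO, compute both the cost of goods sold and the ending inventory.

Sale 1 (759) [FIFO — oldest first]: 211 @ $12 + 203 @ $9 + 54 @ $13 + 60 @ $15 + 231 @ $13 = $8,964
Ending inventory: 148 @ $13 = $1,924

COGS = $8,964; ending inventory = $1,924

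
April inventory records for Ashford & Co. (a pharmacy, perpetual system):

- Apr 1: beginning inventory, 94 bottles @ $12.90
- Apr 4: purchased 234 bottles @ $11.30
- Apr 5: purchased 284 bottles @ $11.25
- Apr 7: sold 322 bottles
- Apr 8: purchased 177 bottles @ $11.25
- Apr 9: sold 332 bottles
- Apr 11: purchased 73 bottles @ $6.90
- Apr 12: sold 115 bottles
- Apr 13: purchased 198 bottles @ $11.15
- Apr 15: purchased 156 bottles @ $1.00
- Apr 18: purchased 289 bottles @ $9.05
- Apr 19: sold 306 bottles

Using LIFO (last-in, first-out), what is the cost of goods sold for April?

Apr 7, 322 sold [LIFO — newest first]: 284 @ $11.25 + 38 @ $11.30 = $3,624.40
Apr 9, 332 sold [LIFO — newest first]: 177 @ $11.25 + 155 @ $11.30 = $3,742.75
Apr 12, 115 sold [LIFO — newest first]: 73 @ $6.90 + 41 @ $11.30 + 1 @ $12.90 = $979.90
Apr 19, 306 sold [LIFO — newest first]: 289 @ $9.05 + 17 @ $1.00 = $2,632.45
Total COGS = $3,624.40 + $3,742.75 + $979.90 + $2,632.45 = $10,979.50
Ending inventory: 93 @ $12.90 + 198 @ $11.15 + 139 @ $1.00 = $3,546.40
Check: goods available $14,525.90 = COGS $10,979.50 + ending $3,546.40

COGS = $10,979.50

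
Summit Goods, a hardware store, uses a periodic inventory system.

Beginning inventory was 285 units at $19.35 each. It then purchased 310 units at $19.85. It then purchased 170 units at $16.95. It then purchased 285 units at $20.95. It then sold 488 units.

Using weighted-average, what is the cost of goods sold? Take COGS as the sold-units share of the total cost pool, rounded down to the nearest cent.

Sale 1, sell 488: 488/1050 × $20,520.50 → $9,537.14
Ending inventory (cost pool remaining) = $10,983.36
Check: goods available $20,520.50 = COGS $9,537.14 + ending $10,983.36

COGS = $9,537.14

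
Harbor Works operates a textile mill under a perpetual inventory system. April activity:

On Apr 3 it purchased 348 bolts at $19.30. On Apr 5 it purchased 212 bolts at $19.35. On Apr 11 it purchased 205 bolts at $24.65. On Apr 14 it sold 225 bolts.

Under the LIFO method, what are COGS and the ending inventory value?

Apr 14, 225 sold [LIFO — newest first]: 205 @ $24.65 + 20 @ $19.35 = $5,440.25
Ending inventory: 348 @ $19.30 + 192 @ $19.35 = $10,431.60

COGS = $5,440.25; ending inventory = $10,431.60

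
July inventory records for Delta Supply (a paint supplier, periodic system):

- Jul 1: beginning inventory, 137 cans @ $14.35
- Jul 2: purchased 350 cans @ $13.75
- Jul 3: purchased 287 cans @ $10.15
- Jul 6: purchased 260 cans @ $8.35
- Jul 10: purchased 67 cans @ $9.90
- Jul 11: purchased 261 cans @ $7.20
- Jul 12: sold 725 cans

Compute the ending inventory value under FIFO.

Jul 12, 725 sold [FIFO — oldest first]: 137 @ $14.35 + 350 @ $13.75 + 238 @ $10.15 = $9,194.15
Ending inventory: 49 @ $10.15 + 260 @ $8.35 + 67 @ $9.90 + 261 @ $7.20 = $5,210.85
Check: goods available $14,405.00 = COGS $9,194.15 + ending $5,210.85

Ending inventory = $5,210.85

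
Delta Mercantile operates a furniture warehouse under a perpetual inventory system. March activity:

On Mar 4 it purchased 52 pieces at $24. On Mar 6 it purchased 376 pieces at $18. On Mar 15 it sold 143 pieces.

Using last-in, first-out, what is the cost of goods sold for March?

COGS = $2,574

Mar 15, 143 sold [LIFO — newest first]: 143 @ $18 = $2,574
Ending inventory: 52 @ $24 + 233 @ $18 = $5,442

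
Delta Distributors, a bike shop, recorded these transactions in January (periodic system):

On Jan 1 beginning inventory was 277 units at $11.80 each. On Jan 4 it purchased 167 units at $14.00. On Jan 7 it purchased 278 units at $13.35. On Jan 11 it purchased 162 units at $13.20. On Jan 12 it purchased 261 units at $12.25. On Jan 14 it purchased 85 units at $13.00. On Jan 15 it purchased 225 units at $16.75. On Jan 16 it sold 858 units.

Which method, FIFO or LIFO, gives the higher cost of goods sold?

FIFO COGS: 277 @ $11.80 + 167 @ $14.00 + 278 @ $13.35 + 136 @ $13.20 = $11,113.10
LIFO COGS: 225 @ $16.75 + 85 @ $13.00 + 261 @ $12.25 + 162 @ $13.20 + 125 @ $13.35 = $11,878.15

LIFO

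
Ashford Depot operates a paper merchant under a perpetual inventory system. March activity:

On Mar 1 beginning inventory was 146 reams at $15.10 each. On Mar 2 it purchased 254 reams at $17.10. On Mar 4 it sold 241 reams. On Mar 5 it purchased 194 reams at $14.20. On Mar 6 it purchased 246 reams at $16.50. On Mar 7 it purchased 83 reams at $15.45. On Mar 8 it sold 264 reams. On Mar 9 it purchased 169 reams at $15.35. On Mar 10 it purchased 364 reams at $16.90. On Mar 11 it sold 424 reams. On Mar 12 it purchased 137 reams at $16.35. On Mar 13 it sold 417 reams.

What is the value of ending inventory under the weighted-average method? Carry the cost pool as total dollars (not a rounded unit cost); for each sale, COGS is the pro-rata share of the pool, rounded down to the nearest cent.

After Mar 1: 146 on hand, pool $2,204.60 (≈ $15.1000 each)
After Mar 2: 400 on hand, pool $6,548.00 (≈ $16.3700 each)
Mar 4, sell 241: 241/400 × $6,548.00 → $3,945.17
After Mar 5: 353 on hand, pool $5,357.63 (≈ $15.1774 each)
After Mar 6: 599 on hand, pool $9,416.63 (≈ $15.7206 each)
After Mar 7: 682 on hand, pool $10,698.98 (≈ $15.6877 each)
Mar 8, sell 264: 264/682 × $10,698.98 → $4,141.54
After Mar 9: 587 on hand, pool $9,151.59 (≈ $15.5904 each)
After Mar 10: 951 on hand, pool $15,303.19 (≈ $16.0917 each)
Mar 11, sell 424: 424/951 × $15,303.19 → $6,822.87
After Mar 12: 664 on hand, pool $10,720.27 (≈ $16.1450 each)
Mar 13, sell 417: 417/664 × $10,720.27 → $6,732.45
Total COGS = $3,945.17 + $4,141.54 + $6,822.87 + $6,732.45 = $21,642.03
Ending inventory (cost pool remaining) = $3,987.82
Check: goods available $25,629.85 = COGS $21,642.03 + ending $3,987.82

Ending inventory = $3,987.82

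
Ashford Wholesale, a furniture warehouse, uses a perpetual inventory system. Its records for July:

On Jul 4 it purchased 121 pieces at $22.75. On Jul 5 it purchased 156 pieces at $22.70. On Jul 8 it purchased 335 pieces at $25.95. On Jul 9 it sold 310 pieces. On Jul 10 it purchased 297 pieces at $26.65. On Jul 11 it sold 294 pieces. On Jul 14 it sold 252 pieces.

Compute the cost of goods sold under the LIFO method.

COGS = $21,696.50

Jul 9, 310 sold [LIFO — newest first]: 310 @ $25.95 = $8,044.50
Jul 11, 294 sold [LIFO — newest first]: 294 @ $26.65 = $7,835.10
Jul 14, 252 sold [LIFO — newest first]: 3 @ $26.65 + 25 @ $25.95 + 156 @ $22.70 + 68 @ $22.75 = $5,816.90
Total COGS = $8,044.50 + $7,835.10 + $5,816.90 = $21,696.50
Ending inventory: 53 @ $22.75 = $1,205.75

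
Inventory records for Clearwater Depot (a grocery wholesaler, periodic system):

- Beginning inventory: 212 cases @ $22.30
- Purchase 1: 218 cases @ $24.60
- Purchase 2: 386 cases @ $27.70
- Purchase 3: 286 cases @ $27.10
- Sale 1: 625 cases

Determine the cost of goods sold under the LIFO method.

COGS = $17,140.90

Sale 1 (625) [LIFO — newest first]: 286 @ $27.10 + 339 @ $27.70 = $17,140.90
Ending inventory: 212 @ $22.30 + 218 @ $24.60 + 47 @ $27.70 = $11,392.30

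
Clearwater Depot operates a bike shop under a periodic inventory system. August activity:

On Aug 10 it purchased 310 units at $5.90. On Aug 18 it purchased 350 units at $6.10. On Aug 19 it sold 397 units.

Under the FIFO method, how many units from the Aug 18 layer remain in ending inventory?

263

Aug 19, 397 sold [FIFO — oldest first]: 310 @ $5.90 + 87 @ $6.10 = $2,359.70
Ending inventory: 263 @ $6.10 = $1,604.30
Check: goods available $3,964.00 = COGS $2,359.70 + ending $1,604.30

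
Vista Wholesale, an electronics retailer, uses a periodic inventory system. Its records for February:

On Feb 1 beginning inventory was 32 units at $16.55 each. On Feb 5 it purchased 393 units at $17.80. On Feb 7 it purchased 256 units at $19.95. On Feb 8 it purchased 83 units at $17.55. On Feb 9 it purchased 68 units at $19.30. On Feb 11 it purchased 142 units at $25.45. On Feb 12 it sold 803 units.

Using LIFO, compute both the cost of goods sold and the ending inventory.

COGS = $16,011.35; ending inventory = $3,003.80

Feb 12, 803 sold [LIFO — newest first]: 142 @ $25.45 + 68 @ $19.30 + 83 @ $17.55 + 256 @ $19.95 + 254 @ $17.80 = $16,011.35
Ending inventory: 32 @ $16.55 + 139 @ $17.80 = $3,003.80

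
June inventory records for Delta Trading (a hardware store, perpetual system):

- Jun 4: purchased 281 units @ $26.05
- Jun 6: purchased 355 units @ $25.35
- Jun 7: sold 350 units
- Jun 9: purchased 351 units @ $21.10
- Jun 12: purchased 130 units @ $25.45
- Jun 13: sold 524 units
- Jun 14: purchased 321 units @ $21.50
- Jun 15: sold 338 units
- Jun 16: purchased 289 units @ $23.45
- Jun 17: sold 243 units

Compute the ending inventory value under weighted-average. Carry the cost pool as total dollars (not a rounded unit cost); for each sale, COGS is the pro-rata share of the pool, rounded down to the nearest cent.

Ending inventory = $6,250.43

After Jun 4: 281 on hand, pool $7,320.05 (≈ $26.0500 each)
After Jun 6: 636 on hand, pool $16,319.30 (≈ $25.6593 each)
Jun 7, sell 350: 350/636 × $16,319.30 → $8,980.74
After Jun 9: 637 on hand, pool $14,744.66 (≈ $23.1470 each)
After Jun 12: 767 on hand, pool $18,053.16 (≈ $23.5374 each)
Jun 13, sell 524: 524/767 × $18,053.16 → $12,333.57
After Jun 14: 564 on hand, pool $12,621.09 (≈ $22.3778 each)
Jun 15, sell 338: 338/564 × $12,621.09 → $7,563.70
After Jun 16: 515 on hand, pool $11,834.44 (≈ $22.9795 each)
Jun 17, sell 243: 243/515 × $11,834.44 → $5,584.01
Total COGS = $8,980.74 + $12,333.57 + $7,563.70 + $5,584.01 = $34,462.02
Ending inventory (cost pool remaining) = $6,250.43
Check: goods available $40,712.45 = COGS $34,462.02 + ending $6,250.43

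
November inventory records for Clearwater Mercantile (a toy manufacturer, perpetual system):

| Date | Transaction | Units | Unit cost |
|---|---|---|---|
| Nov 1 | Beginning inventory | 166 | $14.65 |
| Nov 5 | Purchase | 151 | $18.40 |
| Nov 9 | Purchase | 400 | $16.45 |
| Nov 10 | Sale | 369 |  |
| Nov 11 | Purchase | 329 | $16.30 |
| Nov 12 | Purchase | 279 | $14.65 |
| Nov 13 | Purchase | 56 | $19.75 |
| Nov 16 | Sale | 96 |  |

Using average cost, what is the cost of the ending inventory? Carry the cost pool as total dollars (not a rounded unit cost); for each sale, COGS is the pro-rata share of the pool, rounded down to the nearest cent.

Ending inventory = $14,734.34

After Nov 1: 166 on hand, pool $2,431.90 (≈ $14.6500 each)
After Nov 5: 317 on hand, pool $5,210.30 (≈ $16.4363 each)
After Nov 9: 717 on hand, pool $11,790.30 (≈ $16.4439 each)
Nov 10, sell 369: 369/717 × $11,790.30 → $6,067.81
After Nov 11: 677 on hand, pool $11,085.19 (≈ $16.3740 each)
After Nov 12: 956 on hand, pool $15,172.54 (≈ $15.8709 each)
After Nov 13: 1012 on hand, pool $16,278.54 (≈ $16.0855 each)
Nov 16, sell 96: 96/1012 × $16,278.54 → $1,544.20
Total COGS = $6,067.81 + $1,544.20 = $7,612.01
Ending inventory (cost pool remaining) = $14,734.34
Check: goods available $22,346.35 = COGS $7,612.01 + ending $14,734.34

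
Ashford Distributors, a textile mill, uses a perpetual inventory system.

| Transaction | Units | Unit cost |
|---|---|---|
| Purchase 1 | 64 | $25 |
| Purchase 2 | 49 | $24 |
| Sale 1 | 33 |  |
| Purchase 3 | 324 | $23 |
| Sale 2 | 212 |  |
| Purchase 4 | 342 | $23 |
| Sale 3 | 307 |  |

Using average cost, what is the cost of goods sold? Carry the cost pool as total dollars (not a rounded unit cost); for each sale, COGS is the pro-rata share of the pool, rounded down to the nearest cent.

After Purchase 1: 64 on hand, pool $1,600.00 (≈ $25.0000 each)
After Purchase 2: 113 on hand, pool $2,776.00 (≈ $24.5664 each)
Sale 1, sell 33: 33/113 × $2,776.00 → $810.69
After Purchase 3: 404 on hand, pool $9,417.31 (≈ $23.3102 each)
Sale 2, sell 212: 212/404 × $9,417.31 → $4,941.75
After Purchase 4: 534 on hand, pool $12,341.56 (≈ $23.1115 each)
Sale 3, sell 307: 307/534 × $12,341.56 → $7,095.24
Total COGS = $810.69 + $4,941.75 + $7,095.24 = $12,847.68
Ending inventory (cost pool remaining) = $5,246.32

COGS = $12,847.68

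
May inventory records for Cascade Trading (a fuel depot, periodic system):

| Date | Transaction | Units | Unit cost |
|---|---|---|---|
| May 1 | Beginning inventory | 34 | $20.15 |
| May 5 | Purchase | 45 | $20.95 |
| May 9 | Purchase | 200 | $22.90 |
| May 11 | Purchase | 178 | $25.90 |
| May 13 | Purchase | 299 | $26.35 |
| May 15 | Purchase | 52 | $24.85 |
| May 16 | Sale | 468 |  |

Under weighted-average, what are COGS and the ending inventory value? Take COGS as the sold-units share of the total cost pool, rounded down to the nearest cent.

May 16, sell 468: 468/808 × $19,988.90 → $11,577.72
Ending inventory (cost pool remaining) = $8,411.18
Check: goods available $19,988.90 = COGS $11,577.72 + ending $8,411.18

COGS = $11,577.72; ending inventory = $8,411.18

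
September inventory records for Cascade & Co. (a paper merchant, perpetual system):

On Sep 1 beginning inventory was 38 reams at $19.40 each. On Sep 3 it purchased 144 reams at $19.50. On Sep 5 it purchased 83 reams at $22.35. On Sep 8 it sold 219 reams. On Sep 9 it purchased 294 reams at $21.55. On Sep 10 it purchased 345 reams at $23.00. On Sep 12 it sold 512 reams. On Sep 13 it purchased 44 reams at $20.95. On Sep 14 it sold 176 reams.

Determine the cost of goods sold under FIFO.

COGS = $19,733.80

Sep 8, 219 sold [FIFO — oldest first]: 38 @ $19.40 + 144 @ $19.50 + 37 @ $22.35 = $4,372.15
Sep 12, 512 sold [FIFO — oldest first]: 46 @ $22.35 + 294 @ $21.55 + 172 @ $23.00 = $11,319.80
Sep 14, 176 sold [FIFO — oldest first]: 173 @ $23.00 + 3 @ $20.95 = $4,041.85
Total COGS = $4,372.15 + $11,319.80 + $4,041.85 = $19,733.80
Ending inventory: 41 @ $20.95 = $858.95
Check: goods available $20,592.75 = COGS $19,733.80 + ending $858.95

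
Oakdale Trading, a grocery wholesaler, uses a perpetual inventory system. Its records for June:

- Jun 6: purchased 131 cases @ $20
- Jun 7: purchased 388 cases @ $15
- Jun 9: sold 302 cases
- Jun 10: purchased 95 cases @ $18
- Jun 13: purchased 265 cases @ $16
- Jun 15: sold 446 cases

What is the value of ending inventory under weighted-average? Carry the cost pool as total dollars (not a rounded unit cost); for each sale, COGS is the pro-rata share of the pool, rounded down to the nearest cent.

Ending inventory = $2,152.05

After Jun 6: 131 on hand, pool $2,620.00 (≈ $20.0000 each)
After Jun 7: 519 on hand, pool $8,440.00 (≈ $16.2620 each)
Jun 9, sell 302: 302/519 × $8,440.00 → $4,911.13
After Jun 10: 312 on hand, pool $5,238.87 (≈ $16.7913 each)
After Jun 13: 577 on hand, pool $9,478.87 (≈ $16.4279 each)
Jun 15, sell 446: 446/577 × $9,478.87 → $7,326.82
Total COGS = $4,911.13 + $7,326.82 = $12,237.95
Ending inventory (cost pool remaining) = $2,152.05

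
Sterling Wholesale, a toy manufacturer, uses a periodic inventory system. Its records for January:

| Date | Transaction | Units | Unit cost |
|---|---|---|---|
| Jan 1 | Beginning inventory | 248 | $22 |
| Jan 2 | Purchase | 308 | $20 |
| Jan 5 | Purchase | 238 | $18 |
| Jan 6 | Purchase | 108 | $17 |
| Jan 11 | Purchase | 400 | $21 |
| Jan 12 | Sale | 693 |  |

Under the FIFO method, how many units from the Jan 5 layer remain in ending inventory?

Jan 12, 693 sold [FIFO — oldest first]: 248 @ $22 + 308 @ $20 + 137 @ $18 = $14,082
Ending inventory: 101 @ $18 + 108 @ $17 + 400 @ $21 = $12,054
Check: goods available $26,136 = COGS $14,082 + ending $12,054

101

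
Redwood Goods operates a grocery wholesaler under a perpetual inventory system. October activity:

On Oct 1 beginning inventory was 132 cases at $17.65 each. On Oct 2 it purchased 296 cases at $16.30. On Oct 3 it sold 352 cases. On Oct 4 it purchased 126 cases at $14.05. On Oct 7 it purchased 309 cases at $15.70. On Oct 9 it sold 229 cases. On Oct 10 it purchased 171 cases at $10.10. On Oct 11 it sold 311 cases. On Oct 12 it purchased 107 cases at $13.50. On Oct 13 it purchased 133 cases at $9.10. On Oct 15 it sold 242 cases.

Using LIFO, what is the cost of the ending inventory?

Oct 3, 352 sold [LIFO — newest first]: 296 @ $16.30 + 56 @ $17.65 = $5,813.20
Oct 9, 229 sold [LIFO — newest first]: 229 @ $15.70 = $3,595.30
Oct 11, 311 sold [LIFO — newest first]: 171 @ $10.10 + 80 @ $15.70 + 60 @ $14.05 = $3,826.10
Oct 15, 242 sold [LIFO — newest first]: 133 @ $9.10 + 107 @ $13.50 + 2 @ $14.05 = $2,682.90
Total COGS = $5,813.20 + $3,595.30 + $3,826.10 + $2,682.90 = $15,917.50
Ending inventory: 76 @ $17.65 + 64 @ $14.05 = $2,240.60

Ending inventory = $2,240.60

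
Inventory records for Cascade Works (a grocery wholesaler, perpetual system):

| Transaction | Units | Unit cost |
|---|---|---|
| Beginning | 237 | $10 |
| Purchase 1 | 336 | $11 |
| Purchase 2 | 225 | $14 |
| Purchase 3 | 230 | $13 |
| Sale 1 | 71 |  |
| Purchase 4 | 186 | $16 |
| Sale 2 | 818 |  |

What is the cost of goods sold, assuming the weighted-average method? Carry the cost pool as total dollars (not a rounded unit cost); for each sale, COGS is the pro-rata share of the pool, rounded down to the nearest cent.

After Beginning: 237 on hand, pool $2,370.00 (≈ $10.0000 each)
After Purchase 1: 573 on hand, pool $6,066.00 (≈ $10.5864 each)
After Purchase 2: 798 on hand, pool $9,216.00 (≈ $11.5489 each)
After Purchase 3: 1028 on hand, pool $12,206.00 (≈ $11.8735 each)
Sale 1, sell 71: 71/1028 × $12,206.00 → $843.02
After Purchase 4: 1143 on hand, pool $14,338.98 (≈ $12.5450 each)
Sale 2, sell 818: 818/1143 × $14,338.98 → $10,261.84
Total COGS = $843.02 + $10,261.84 = $11,104.86
Ending inventory (cost pool remaining) = $4,077.14

COGS = $11,104.86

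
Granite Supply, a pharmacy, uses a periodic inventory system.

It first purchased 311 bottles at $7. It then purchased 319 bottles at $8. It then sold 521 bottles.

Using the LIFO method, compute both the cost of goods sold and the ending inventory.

COGS = $3,966; ending inventory = $763

Sale 1 (521) [LIFO — newest first]: 319 @ $8 + 202 @ $7 = $3,966
Ending inventory: 109 @ $7 = $763
Check: goods available $4,729 = COGS $3,966 + ending $763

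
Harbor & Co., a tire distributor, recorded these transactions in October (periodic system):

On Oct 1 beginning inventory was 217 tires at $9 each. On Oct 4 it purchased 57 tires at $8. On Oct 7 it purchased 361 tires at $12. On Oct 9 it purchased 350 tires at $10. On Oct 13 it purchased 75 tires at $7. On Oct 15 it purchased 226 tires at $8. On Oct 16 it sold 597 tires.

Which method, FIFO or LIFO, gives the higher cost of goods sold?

FIFO

FIFO COGS: 217 @ $9 + 57 @ $8 + 323 @ $12 = $6,285
LIFO COGS: 226 @ $8 + 75 @ $7 + 296 @ $10 = $5,293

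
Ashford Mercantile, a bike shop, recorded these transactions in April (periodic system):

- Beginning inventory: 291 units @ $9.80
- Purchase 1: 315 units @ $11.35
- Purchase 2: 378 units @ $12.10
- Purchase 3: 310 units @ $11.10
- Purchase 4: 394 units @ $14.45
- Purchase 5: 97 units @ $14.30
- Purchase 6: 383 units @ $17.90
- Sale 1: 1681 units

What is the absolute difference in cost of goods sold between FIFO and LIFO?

FIFO COGS: 291 @ $9.80 + 315 @ $11.35 + 378 @ $12.10 + 310 @ $11.10 + 387 @ $14.45 = $20,034.00
LIFO COGS: 383 @ $17.90 + 97 @ $14.30 + 394 @ $14.45 + 310 @ $11.10 + 378 @ $12.10 + 119 @ $11.35 = $23,301.55
Difference = |$20,034.00 − $23,301.55| = $3,267.55

$3,267.55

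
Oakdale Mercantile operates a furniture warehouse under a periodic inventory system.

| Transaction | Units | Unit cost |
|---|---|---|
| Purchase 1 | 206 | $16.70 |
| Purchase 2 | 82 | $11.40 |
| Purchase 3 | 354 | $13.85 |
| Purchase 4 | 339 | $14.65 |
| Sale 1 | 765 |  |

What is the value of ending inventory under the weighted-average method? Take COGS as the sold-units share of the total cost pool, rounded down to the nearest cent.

Sale 1, sell 765: 765/981 × $14,244.25 → $11,107.90
Ending inventory (cost pool remaining) = $3,136.35
Check: goods available $14,244.25 = COGS $11,107.90 + ending $3,136.35

Ending inventory = $3,136.35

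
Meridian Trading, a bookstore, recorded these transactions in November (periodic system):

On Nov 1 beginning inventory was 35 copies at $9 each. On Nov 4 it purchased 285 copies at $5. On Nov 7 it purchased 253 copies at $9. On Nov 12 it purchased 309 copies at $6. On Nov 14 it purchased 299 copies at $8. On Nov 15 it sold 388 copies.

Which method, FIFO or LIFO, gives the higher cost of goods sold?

FIFO COGS: 35 @ $9 + 285 @ $5 + 68 @ $9 = $2,352
LIFO COGS: 299 @ $8 + 89 @ $6 = $2,926

LIFO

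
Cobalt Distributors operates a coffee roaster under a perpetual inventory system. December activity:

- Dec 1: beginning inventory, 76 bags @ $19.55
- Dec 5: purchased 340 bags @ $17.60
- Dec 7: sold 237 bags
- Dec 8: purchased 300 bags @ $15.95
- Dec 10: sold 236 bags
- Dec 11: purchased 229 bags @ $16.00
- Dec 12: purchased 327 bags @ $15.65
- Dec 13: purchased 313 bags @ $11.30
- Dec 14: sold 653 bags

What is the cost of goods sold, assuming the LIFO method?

Dec 7, 237 sold [LIFO — newest first]: 237 @ $17.60 = $4,171.20
Dec 10, 236 sold [LIFO — newest first]: 236 @ $15.95 = $3,764.20
Dec 14, 653 sold [LIFO — newest first]: 313 @ $11.30 + 327 @ $15.65 + 13 @ $16.00 = $8,862.45
Total COGS = $4,171.20 + $3,764.20 + $8,862.45 = $16,797.85
Ending inventory: 76 @ $19.55 + 103 @ $17.60 + 64 @ $15.95 + 216 @ $16.00 = $7,775.40
Check: goods available $24,573.25 = COGS $16,797.85 + ending $7,775.40

COGS = $16,797.85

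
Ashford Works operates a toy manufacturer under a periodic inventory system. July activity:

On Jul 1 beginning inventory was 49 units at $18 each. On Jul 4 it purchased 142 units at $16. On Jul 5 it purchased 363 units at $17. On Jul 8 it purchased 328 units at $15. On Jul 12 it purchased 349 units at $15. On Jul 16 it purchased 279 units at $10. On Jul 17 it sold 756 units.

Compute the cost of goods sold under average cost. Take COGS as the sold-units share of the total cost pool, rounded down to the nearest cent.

COGS = $11,149.74

Jul 17, sell 756: 756/1510 × $22,270.00 → $11,149.74
Ending inventory (cost pool remaining) = $11,120.26
Check: goods available $22,270.00 = COGS $11,149.74 + ending $11,120.26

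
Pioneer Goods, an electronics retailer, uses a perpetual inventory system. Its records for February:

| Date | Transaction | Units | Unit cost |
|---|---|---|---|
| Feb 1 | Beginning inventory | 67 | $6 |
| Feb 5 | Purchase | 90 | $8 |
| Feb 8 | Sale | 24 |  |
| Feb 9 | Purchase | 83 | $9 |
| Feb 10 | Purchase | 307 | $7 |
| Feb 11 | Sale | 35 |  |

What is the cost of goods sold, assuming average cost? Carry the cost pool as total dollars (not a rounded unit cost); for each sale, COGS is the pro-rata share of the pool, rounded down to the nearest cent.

COGS = $428.92

After Feb 1: 67 on hand, pool $402.00 (≈ $6.0000 each)
After Feb 5: 157 on hand, pool $1,122.00 (≈ $7.1465 each)
Feb 8, sell 24: 24/157 × $1,122.00 → $171.51
After Feb 9: 216 on hand, pool $1,697.49 (≈ $7.8587 each)
After Feb 10: 523 on hand, pool $3,846.49 (≈ $7.3547 each)
Feb 11, sell 35: 35/523 × $3,846.49 → $257.41
Total COGS = $171.51 + $257.41 = $428.92
Ending inventory (cost pool remaining) = $3,589.08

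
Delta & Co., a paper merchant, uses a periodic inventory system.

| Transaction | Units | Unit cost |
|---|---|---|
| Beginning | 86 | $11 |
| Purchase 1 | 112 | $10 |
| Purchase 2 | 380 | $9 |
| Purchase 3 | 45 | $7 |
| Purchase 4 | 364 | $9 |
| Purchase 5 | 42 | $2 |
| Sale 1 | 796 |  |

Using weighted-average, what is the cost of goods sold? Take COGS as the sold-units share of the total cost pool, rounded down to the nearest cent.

Sale 1, sell 796: 796/1029 × $9,161.00 → $7,086.64
Ending inventory (cost pool remaining) = $2,074.36

COGS = $7,086.64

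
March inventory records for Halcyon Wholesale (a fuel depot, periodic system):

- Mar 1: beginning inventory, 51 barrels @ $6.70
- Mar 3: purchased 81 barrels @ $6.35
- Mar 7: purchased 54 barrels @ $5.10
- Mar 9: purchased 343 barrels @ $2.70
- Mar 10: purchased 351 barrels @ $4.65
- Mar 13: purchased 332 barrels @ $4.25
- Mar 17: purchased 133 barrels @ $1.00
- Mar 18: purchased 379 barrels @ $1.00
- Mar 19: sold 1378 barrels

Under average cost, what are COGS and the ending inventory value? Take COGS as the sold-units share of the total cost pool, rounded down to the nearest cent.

Mar 19, sell 1378: 1378/1724 × $5,612.70 → $4,486.25
Ending inventory (cost pool remaining) = $1,126.45

COGS = $4,486.25; ending inventory = $1,126.45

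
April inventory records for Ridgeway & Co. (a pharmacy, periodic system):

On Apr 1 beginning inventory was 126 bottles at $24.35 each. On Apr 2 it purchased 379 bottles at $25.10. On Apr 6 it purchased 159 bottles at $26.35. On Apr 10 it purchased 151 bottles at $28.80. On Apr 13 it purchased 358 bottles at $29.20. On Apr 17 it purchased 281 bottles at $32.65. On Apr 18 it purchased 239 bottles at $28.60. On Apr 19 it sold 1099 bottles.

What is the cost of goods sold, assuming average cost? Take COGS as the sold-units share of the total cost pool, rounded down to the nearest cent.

COGS = $30,888.26

Apr 19, sell 1099: 1099/1693 × $47,583.10 → $30,888.26
Ending inventory (cost pool remaining) = $16,694.84
Check: goods available $47,583.10 = COGS $30,888.26 + ending $16,694.84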